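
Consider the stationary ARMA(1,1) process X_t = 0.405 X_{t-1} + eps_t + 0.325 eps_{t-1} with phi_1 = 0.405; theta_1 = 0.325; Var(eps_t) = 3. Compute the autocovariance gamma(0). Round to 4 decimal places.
\gamma(0) = 4.9124

Multiply the model equation by X_{t-k} and take expectations. With theta_0 = psi_0 = 1 and psi_j the MA(infinity) weights, this gives
  gamma(k) - sum_i phi_i gamma(k-i) = c_k,
  c_k = sigma^2 * sum_{j=k..q} theta_j psi_{j-k}   (c_k = 0 for k > q),
using gamma(-m) = gamma(m).
psi-weights needed (psi_j = theta_j + sum_i phi_i psi_{j-i}):
  psi_1 = theta_1 + phi_1 = 0.325 + (0.405) = 0.73
Right-hand sides:
  c_0 = sigma^2 (1 + theta_1 psi_1) = 3 * (1 + (0.325)(0.73)) = 3 * 1.23725 = 3.71175
  c_1 = sigma^2 theta_1 = 3 * (0.325) = 0.975
  c_2 = 0
Equations for k = 0 and k = 1 (AR order 1):
  gamma(0) = phi_1 gamma(1) + c_0
  gamma(1) = phi_1 gamma(0) + c_1
Substituting the second into the first: gamma(0) (1 - phi_1^2) = c_0 + phi_1 c_1, so
  gamma(0) = (c_0 + phi_1 c_1) / (1 - phi_1^2) = (3.71175 + (0.405)(0.975)) / (1 - (0.405)^2) = 4.106625 / 0.835975 = 4.912378.
Therefore gamma(0) = 4.9124 (to 4 decimal places).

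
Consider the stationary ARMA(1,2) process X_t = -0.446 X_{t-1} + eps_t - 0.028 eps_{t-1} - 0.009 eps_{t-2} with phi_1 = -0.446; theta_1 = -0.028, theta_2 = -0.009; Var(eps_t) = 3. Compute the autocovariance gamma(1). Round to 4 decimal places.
\gamma(1) = -1.7782

Multiply the model equation by X_{t-k} and take expectations. With theta_0 = psi_0 = 1 and psi_j the MA(infinity) weights, this gives
  gamma(k) - sum_i phi_i gamma(k-i) = c_k,
  c_k = sigma^2 * sum_{j=k..q} theta_j psi_{j-k}   (c_k = 0 for k > q),
using gamma(-m) = gamma(m).
psi-weights needed (psi_j = theta_j + sum_i phi_i psi_{j-i}):
  psi_1 = theta_1 + phi_1 = -0.028 + (-0.446) = -0.474
  psi_2 = theta_2 + phi_1 psi_1 = -0.009 + (-0.446)(-0.474) = 0.202404
Right-hand sides:
  c_0 = sigma^2 (1 + theta_1 psi_1 + theta_2 psi_2) = 3 * (1 + (-0.028)(-0.474) + (-0.009)(0.202404)) = 3 * 1.01145 = 3.034351
  c_1 = sigma^2 (theta_1 + theta_2 psi_1) = 3 * (-0.028 + (-0.009)(-0.474)) = -0.071202
  c_2 = sigma^2 theta_2 = 3 * (-0.009) = -0.027
Equations for k = 0 and k = 1 (AR order 1):
  gamma(0) = phi_1 gamma(1) + c_0
  gamma(1) = phi_1 gamma(0) + c_1
Substituting the second into the first: gamma(0) (1 - phi_1^2) = c_0 + phi_1 c_1, so
  gamma(0) = (c_0 + phi_1 c_1) / (1 - phi_1^2) = (3.034351 + (-0.446)(-0.071202)) / (1 - (-0.446)^2) = 3.066107 / 0.801084 = 3.827448.
  gamma(1) = phi_1 gamma(0) + c_1 = (-0.446)(3.827448) + (-0.071202) = -1.778244.
Therefore gamma(1) = -1.7782 (to 4 decimal places).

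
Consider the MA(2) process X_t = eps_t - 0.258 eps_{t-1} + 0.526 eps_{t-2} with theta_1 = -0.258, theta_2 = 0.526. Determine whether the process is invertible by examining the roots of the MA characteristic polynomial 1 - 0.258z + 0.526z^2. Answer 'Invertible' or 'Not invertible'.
\text{Invertible}

The MA(q) characteristic polynomial is P(z) = 1 - 0.258z + 0.526z^2.
Invertibility requires all roots to lie outside the unit circle, i.e. |z| > 1 for every root.
Set 1 + (-0.258) z + (0.526) z^2 = 0, i.e. a z^2 + b z + c = 0 with a = 0.526, b = -0.258, c = 1.
Discriminant D = b^2 - 4ac = (-0.258)^2 - 4*(0.526)*1 = 0.066564 - (2.104) = -2.037436.
D < 0, so the roots are the complex-conjugate pair z = (-b +/- i sqrt(-D)) / (2a) = 0.2452 +/- 1.3568i.
For a conjugate pair |z|^2 = z * conj(z) = (product of roots) = c/a = 1/(0.526) = 1.901141, so |z| = sqrt(1.901141) = 1.3788 for both roots.
Moduli of all roots: 1.3788, 1.3788.
All moduli strictly greater than 1? Yes.
Verdict: Invertible.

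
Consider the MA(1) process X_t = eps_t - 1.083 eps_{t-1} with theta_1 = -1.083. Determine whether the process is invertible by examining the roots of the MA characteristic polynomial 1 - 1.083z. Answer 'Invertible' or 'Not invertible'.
\text{Not invertible}

The MA(q) characteristic polynomial is P(z) = 1 - 1.083z.
Invertibility requires all roots to lie outside the unit circle, i.e. |z| > 1 for every root.
This is linear in z: 1 + (-1.083) z = 0  =>  z = -1/(-1.083) = 0.923361,  |z| = 0.923361.
Moduli of all roots: 0.9234.
All moduli strictly greater than 1? No.
Verdict: Not invertible.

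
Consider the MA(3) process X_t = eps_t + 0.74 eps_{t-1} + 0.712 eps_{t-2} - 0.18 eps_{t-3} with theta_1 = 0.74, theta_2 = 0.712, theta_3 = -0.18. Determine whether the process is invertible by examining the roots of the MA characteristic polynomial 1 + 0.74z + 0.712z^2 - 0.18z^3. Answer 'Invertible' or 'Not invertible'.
\text{Invertible}

The MA(q) characteristic polynomial is P(z) = 1 + 0.74z + 0.712z^2 - 0.18z^3.
Invertibility requires all roots to lie outside the unit circle, i.e. |z| > 1 for every root.
Degree 3: look for a simple real root z0 first, then factor out (1 - z/z0) and solve the remaining quadratic.
Testing z0 = 5: P(5) = 1 + (0.74)(5) + (0.712)(5)^2 + (-0.18)(5)^3
  = 1 + (3.7) + (17.8) + (-22.5) = 0.  So z_0 = 5 is a root, |z_0| = 5.
Divide out the factor (1 - 0.2 z) = (1 - z/z0) (since 1/z0 = 0.2):
  P(z) = (1 - 0.2 z)(1 + (0.94) z + (0.9) z^2)
  [check: z-coef 0.94 - (0.2) = 0.74; z^2-coef 0.9 - (0.2)(0.94) = 0.712; z^3-coef -(0.2)(0.9) = -0.18.]
Remaining roots from the quadratic factor 1 + (0.94) z + (0.9) z^2:
  Set 1 + (0.94) z + (0.9) z^2 = 0, i.e. a z^2 + b z + c = 0 with a = 0.9, b = 0.94, c = 1.
  Discriminant D = b^2 - 4ac = (0.94)^2 - 4*(0.9)*1 = 0.8836 - (3.6) = -2.7164.
  D < 0, so the roots are the complex-conjugate pair z = (-b +/- i sqrt(-D)) / (2a) = -0.5222 +/- 0.9156i.
  For a conjugate pair |z|^2 = z * conj(z) = (product of roots) = c/a = 1/(0.9) = 1.111111, so |z| = sqrt(1.111111) = 1.0541 for both roots.
Moduli of all roots: 5.0000, 1.0541, 1.0541.
All moduli strictly greater than 1? Yes.
Verdict: Invertible.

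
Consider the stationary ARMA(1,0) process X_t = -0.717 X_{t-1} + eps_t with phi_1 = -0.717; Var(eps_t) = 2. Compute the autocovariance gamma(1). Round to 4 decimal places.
\gamma(1) = -2.9512

Multiply the model equation by X_{t-k} and take expectations. With theta_0 = psi_0 = 1 and psi_j the MA(infinity) weights, this gives
  gamma(k) - sum_i phi_i gamma(k-i) = c_k,
  c_k = sigma^2 * sum_{j=k..q} theta_j psi_{j-k}   (c_k = 0 for k > q),
using gamma(-m) = gamma(m).
Pure AR (q = 0): c_0 = sigma^2 = 2, c_k = 0 for k >= 1.
Equations for k = 0 and k = 1 (AR order 1):
  gamma(0) = phi_1 gamma(1) + c_0
  gamma(1) = phi_1 gamma(0) + c_1
Substituting the second into the first: gamma(0) (1 - phi_1^2) = c_0 + phi_1 c_1, so
  gamma(0) = c_0 / (1 - phi_1^2) = 2 / (1 - (-0.717)^2) = 2 / 0.485911 = 4.11598.
  gamma(1) = phi_1 gamma(0) = (-0.717)(4.11598) = -2.951158.
Therefore gamma(1) = -2.9512 (to 4 decimal places).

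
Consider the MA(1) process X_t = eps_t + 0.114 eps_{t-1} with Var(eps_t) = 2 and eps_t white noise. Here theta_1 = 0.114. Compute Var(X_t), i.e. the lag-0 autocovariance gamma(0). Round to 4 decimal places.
\gamma(0) = 2.0260

For an MA(q) process X_t = eps_t + sum_i theta_i eps_{t-i} with
Var(eps_t) = sigma^2, the variance is
  gamma(0) = sigma^2 * (1 + sum_i theta_i^2).
  sum_i theta_i^2 = (0.114)^2 = 0.012996.
  gamma(0) = 2 * (1 + 0.012996) = 2 * 1.012996 = 2.025992, which rounds to 2.0260.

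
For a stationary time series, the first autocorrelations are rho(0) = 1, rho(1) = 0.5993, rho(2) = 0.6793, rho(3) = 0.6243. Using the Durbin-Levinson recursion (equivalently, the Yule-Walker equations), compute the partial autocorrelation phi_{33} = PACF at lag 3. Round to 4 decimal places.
\phi_{33} = 0.2520

The PACF at lag k is phi_{kk}, the last component of the solution
to the Yule-Walker system G_k phi = r_k where
  (G_k)_{ij} = rho(|i - j|), (r_k)_i = rho(i), i,j = 1..k.
Equivalently, Durbin-Levinson gives phi_{kk} iteratively:
  phi_{11} = rho(1)
  phi_{kk} = [rho(k) - sum_{j=1..k-1} phi_{k-1,j} rho(k-j)]
            / [1 - sum_{j=1..k-1} phi_{k-1,j} rho(j)],
  phi_{k,j} = phi_{k-1,j} - phi_{kk} phi_{k-1,k-j},  j = 1..k-1.
Step k = 1:
  phi_11 = rho(1) = 0.5993.
Step k = 2:
  phi_22 = [rho(2) - phi_11 rho(1)] / [1 - phi_11 rho(1)] = [0.6793 - (0.5993)(0.5993)] / [1 - (0.5993)(0.5993)]
         = 0.32013951 / 0.64083951 = 0.499563.
  Update: phi_21 = phi_11 - phi_22 phi_11 = 0.5993 - (0.499563)(0.5993) = 0.299912.
Step k = 3:
  phi_33 = [rho(3) - phi_21 rho(2) - phi_22 rho(1)] / [1 - phi_21 rho(1) - phi_22 rho(2)]
    numerator   = 0.6243 - (0.299912)(0.6793) - (0.499563)(0.5993) = 0.1211818
    denominator = 1 - (0.299912)(0.5993) - (0.499563)(0.6793) = 0.48090975
  phi_33 = 0.1211818 / 0.48090975 = 0.252.
Therefore phi_{33} = 0.2520.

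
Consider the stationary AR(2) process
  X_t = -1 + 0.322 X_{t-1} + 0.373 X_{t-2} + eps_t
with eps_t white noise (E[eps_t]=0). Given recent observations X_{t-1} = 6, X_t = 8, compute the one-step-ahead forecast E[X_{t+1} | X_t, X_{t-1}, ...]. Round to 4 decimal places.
E[X_{t+1} \mid \mathcal F_t] = 3.8140

For an AR(p) model X_t = c + sum_i phi_i X_{t-i} + eps_t, the
one-step-ahead conditional mean is
  E[X_{t+1} | X_t, ...] = c + sum_i phi_i X_{t+1-i}.
Substitute known values:
  E[X_{t+1} | ...] = -1 + (0.322) * (8) + (0.373) * (6)
                   = 3.8140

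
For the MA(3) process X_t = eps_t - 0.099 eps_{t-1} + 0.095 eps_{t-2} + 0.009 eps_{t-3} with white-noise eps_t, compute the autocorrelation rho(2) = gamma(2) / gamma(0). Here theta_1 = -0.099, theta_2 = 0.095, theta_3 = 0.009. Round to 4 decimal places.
\rho(2) = 0.0924

For an MA(q) process with theta_0 = 1, the autocovariance is
  gamma(k) = sigma^2 * sum_{i=0..q-k} theta_i * theta_{i+k},
and rho(k) = gamma(k) / gamma(0). Sigma^2 cancels.
  numerator   = (1)*(0.095) + (-0.099)*(0.009) = 0.094109.
  denominator = (1)^2 + (-0.099)^2 + (0.095)^2 + (0.009)^2 = 1.018907.
  rho(2) = 0.094109 / 1.018907 = 0.0924.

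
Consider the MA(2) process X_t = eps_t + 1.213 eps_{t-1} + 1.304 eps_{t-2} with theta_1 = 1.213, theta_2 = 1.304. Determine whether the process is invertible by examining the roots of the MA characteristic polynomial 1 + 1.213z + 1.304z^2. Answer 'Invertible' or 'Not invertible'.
\text{Not invertible}

The MA(q) characteristic polynomial is P(z) = 1 + 1.213z + 1.304z^2.
Invertibility requires all roots to lie outside the unit circle, i.e. |z| > 1 for every root.
Set 1 + (1.213) z + (1.304) z^2 = 0, i.e. a z^2 + b z + c = 0 with a = 1.304, b = 1.213, c = 1.
Discriminant D = b^2 - 4ac = (1.213)^2 - 4*(1.304)*1 = 1.471369 - (5.216) = -3.744631.
D < 0, so the roots are the complex-conjugate pair z = (-b +/- i sqrt(-D)) / (2a) = -0.4651 +/- 0.742i.
For a conjugate pair |z|^2 = z * conj(z) = (product of roots) = c/a = 1/(1.304) = 0.766871, so |z| = sqrt(0.766871) = 0.8757 for both roots.
Moduli of all roots: 0.8757, 0.8757.
All moduli strictly greater than 1? No.
Verdict: Not invertible.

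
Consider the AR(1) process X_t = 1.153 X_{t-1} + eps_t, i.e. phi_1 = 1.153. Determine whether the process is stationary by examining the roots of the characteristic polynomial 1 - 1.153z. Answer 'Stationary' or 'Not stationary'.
\text{Not stationary}

The AR(p) characteristic polynomial is P(z) = 1 - 1.153z.
Stationarity requires all roots to lie outside the unit circle, i.e. |z| > 1 for every root.
This is linear in z: 1 + (-1.153) z = 0  =>  z = -1/(-1.153) = 0.867303,  |z| = 0.867303.
Moduli of all roots: 0.8673.
All moduli strictly greater than 1? No.
Verdict: Not stationary.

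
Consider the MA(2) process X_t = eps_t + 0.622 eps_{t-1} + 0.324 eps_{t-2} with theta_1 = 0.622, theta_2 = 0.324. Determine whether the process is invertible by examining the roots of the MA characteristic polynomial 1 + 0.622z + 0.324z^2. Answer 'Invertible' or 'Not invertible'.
\text{Invertible}

The MA(q) characteristic polynomial is P(z) = 1 + 0.622z + 0.324z^2.
Invertibility requires all roots to lie outside the unit circle, i.e. |z| > 1 for every root.
Set 1 + (0.622) z + (0.324) z^2 = 0, i.e. a z^2 + b z + c = 0 with a = 0.324, b = 0.622, c = 1.
Discriminant D = b^2 - 4ac = (0.622)^2 - 4*(0.324)*1 = 0.386884 - (1.296) = -0.909116.
D < 0, so the roots are the complex-conjugate pair z = (-b +/- i sqrt(-D)) / (2a) = -0.9599 +/- 1.4714i.
For a conjugate pair |z|^2 = z * conj(z) = (product of roots) = c/a = 1/(0.324) = 3.08642, so |z| = sqrt(3.08642) = 1.7568 for both roots.
Moduli of all roots: 1.7568, 1.7568.
All moduli strictly greater than 1? Yes.
Verdict: Invertible.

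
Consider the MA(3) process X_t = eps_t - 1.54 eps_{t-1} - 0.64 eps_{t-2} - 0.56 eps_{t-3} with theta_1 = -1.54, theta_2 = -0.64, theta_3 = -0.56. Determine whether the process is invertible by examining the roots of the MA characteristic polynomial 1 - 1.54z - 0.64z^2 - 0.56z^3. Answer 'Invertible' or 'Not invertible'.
\text{Not invertible}

The MA(q) characteristic polynomial is P(z) = 1 - 1.54z - 0.64z^2 - 0.56z^3.
Invertibility requires all roots to lie outside the unit circle, i.e. |z| > 1 for every root.
Degree 3: look for a simple real root z0 first, then factor out (1 - z/z0) and solve the remaining quadratic.
Testing z0 = 0.5: P(0.5) = 1 + (-1.54)(0.5) + (-0.64)(0.5)^2 + (-0.56)(0.5)^3
  = 1 + (-0.77) + (-0.16) + (-0.07) = 0.  So z_0 = 0.5 is a root, |z_0| = 0.5.
Divide out the factor (1 - 2 z) = (1 - z/z0) (since 1/z0 = 2):
  P(z) = (1 - 2 z)(1 + (0.46) z + (0.28) z^2)
  [check: z-coef 0.46 - (2) = -1.54; z^2-coef 0.28 - (2)(0.46) = -0.64; z^3-coef -(2)(0.28) = -0.56.]
Remaining roots from the quadratic factor 1 + (0.46) z + (0.28) z^2:
  Set 1 + (0.46) z + (0.28) z^2 = 0, i.e. a z^2 + b z + c = 0 with a = 0.28, b = 0.46, c = 1.
  Discriminant D = b^2 - 4ac = (0.46)^2 - 4*(0.28)*1 = 0.2116 - (1.12) = -0.9084.
  D < 0, so the roots are the complex-conjugate pair z = (-b +/- i sqrt(-D)) / (2a) = -0.8214 +/- 1.702i.
  For a conjugate pair |z|^2 = z * conj(z) = (product of roots) = c/a = 1/(0.28) = 3.571429, so |z| = sqrt(3.571429) = 1.8898 for both roots.
Moduli of all roots: 0.5000, 1.8898, 1.8898.
All moduli strictly greater than 1? No.
Verdict: Not invertible.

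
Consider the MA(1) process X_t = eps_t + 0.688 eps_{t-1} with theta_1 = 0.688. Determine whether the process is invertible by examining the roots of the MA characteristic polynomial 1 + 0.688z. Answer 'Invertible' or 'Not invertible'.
\text{Invertible}

The MA(q) characteristic polynomial is P(z) = 1 + 0.688z.
Invertibility requires all roots to lie outside the unit circle, i.e. |z| > 1 for every root.
This is linear in z: 1 + (0.688) z = 0  =>  z = -1/(0.688) = -1.453488,  |z| = 1.453488.
Moduli of all roots: 1.4535.
All moduli strictly greater than 1? Yes.
Verdict: Invertible.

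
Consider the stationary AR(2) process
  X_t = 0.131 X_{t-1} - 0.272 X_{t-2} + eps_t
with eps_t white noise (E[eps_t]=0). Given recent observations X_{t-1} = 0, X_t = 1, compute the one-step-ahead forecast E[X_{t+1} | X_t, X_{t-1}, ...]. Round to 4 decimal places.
E[X_{t+1} \mid \mathcal F_t] = 0.1310

For an AR(p) model X_t = c + sum_i phi_i X_{t-i} + eps_t, the
one-step-ahead conditional mean is
  E[X_{t+1} | X_t, ...] = c + sum_i phi_i X_{t+1-i}.
Substitute known values:
  E[X_{t+1} | ...] = (0.131) * (1) + (-0.272) * (0)
                   = 0.1310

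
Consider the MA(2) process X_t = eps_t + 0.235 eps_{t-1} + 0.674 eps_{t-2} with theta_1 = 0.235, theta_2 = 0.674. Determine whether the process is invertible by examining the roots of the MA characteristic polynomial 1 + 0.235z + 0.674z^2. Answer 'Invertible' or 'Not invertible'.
\text{Invertible}

The MA(q) characteristic polynomial is P(z) = 1 + 0.235z + 0.674z^2.
Invertibility requires all roots to lie outside the unit circle, i.e. |z| > 1 for every root.
Set 1 + (0.235) z + (0.674) z^2 = 0, i.e. a z^2 + b z + c = 0 with a = 0.674, b = 0.235, c = 1.
Discriminant D = b^2 - 4ac = (0.235)^2 - 4*(0.674)*1 = 0.055225 - (2.696) = -2.640775.
D < 0, so the roots are the complex-conjugate pair z = (-b +/- i sqrt(-D)) / (2a) = -0.1743 +/- 1.2055i.
For a conjugate pair |z|^2 = z * conj(z) = (product of roots) = c/a = 1/(0.674) = 1.48368, so |z| = sqrt(1.48368) = 1.2181 for both roots.
Moduli of all roots: 1.2181, 1.2181.
All moduli strictly greater than 1? Yes.
Verdict: Invertible.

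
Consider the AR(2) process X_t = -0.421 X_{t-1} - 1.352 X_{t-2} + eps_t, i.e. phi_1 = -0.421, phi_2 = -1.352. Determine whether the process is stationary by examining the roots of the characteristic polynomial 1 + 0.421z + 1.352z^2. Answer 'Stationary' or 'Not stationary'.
\text{Not stationary}

The AR(p) characteristic polynomial is P(z) = 1 + 0.421z + 1.352z^2.
Stationarity requires all roots to lie outside the unit circle, i.e. |z| > 1 for every root.
Set 1 + (0.421) z + (1.352) z^2 = 0, i.e. a z^2 + b z + c = 0 with a = 1.352, b = 0.421, c = 1.
Discriminant D = b^2 - 4ac = (0.421)^2 - 4*(1.352)*1 = 0.177241 - (5.408) = -5.230759.
D < 0, so the roots are the complex-conjugate pair z = (-b +/- i sqrt(-D)) / (2a) = -0.1557 +/- 0.8458i.
For a conjugate pair |z|^2 = z * conj(z) = (product of roots) = c/a = 1/(1.352) = 0.739645, so |z| = sqrt(0.739645) = 0.86 for both roots.
Moduli of all roots: 0.8600, 0.8600.
All moduli strictly greater than 1? No.
Verdict: Not stationary.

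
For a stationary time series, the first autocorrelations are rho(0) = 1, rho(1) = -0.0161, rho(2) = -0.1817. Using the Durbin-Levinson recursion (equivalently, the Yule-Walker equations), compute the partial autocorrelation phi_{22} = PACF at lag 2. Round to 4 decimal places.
\phi_{22} = -0.1820

The PACF at lag k is phi_{kk}, the last component of the solution
to the Yule-Walker system G_k phi = r_k where
  (G_k)_{ij} = rho(|i - j|), (r_k)_i = rho(i), i,j = 1..k.
Equivalently, Durbin-Levinson gives phi_{kk} iteratively:
  phi_{11} = rho(1)
  phi_{kk} = [rho(k) - sum_{j=1..k-1} phi_{k-1,j} rho(k-j)]
            / [1 - sum_{j=1..k-1} phi_{k-1,j} rho(j)],
  phi_{k,j} = phi_{k-1,j} - phi_{kk} phi_{k-1,k-j},  j = 1..k-1.
Step k = 1:
  phi_11 = rho(1) = -0.0161.
Step k = 2:
  phi_22 = [rho(2) - phi_11 rho(1)] / [1 - phi_11 rho(1)] = [-0.1817 - (-0.0161)(-0.0161)] / [1 - (-0.0161)(-0.0161)]
         = -0.18195921 / 0.99974079 = -0.182.
Therefore phi_{22} = -0.1820.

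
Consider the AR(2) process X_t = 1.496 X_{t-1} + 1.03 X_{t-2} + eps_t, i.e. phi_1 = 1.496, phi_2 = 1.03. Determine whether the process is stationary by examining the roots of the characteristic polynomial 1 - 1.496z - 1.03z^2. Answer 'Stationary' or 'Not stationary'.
\text{Not stationary}

The AR(p) characteristic polynomial is P(z) = 1 - 1.496z - 1.03z^2.
Stationarity requires all roots to lie outside the unit circle, i.e. |z| > 1 for every root.
Set 1 + (-1.496) z + (-1.03) z^2 = 0, i.e. a z^2 + b z + c = 0 with a = -1.03, b = -1.496, c = 1.
Discriminant D = b^2 - 4ac = (-1.496)^2 - 4*(-1.03)*1 = 2.238016 - (-4.12) = 6.358016.
D >= 0, so the roots are real: z = (-b +/- sqrt(D)) / (2a) = (1.496 +/- 2.521511) / (-2.06).
  z_1 = (1.496 + 2.521511) / (-2.06) = -1.9502,   |z_1| = 1.9502.
  z_2 = (1.496 - 2.521511) / (-2.06) = 0.4978,   |z_2| = 0.4978.
Moduli of all roots: 1.9502, 0.4978.
All moduli strictly greater than 1? No.
Verdict: Not stationary.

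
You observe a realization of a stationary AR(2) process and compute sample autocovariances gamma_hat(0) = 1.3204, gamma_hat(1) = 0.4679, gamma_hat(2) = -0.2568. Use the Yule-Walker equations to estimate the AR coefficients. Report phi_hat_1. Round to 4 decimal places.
\hat\phi_{1} = 0.4841

The Yule-Walker equations for an AR(p) process read, in matrix form,
  Gamma_p phi = r_p,   with   (Gamma_p)_{ij} = gamma(|i - j|),
                       (r_p)_i = gamma(i),   i,j = 1..p.
Substitute the sample gammas (Toeplitz matrix and right-hand side of size 2):
  Gamma_p = [[1.3204, 0.4679], [0.4679, 1.3204]]
  r_p     = [0.4679, -0.2568]
Written out:
  1.3204 phi_1 + 0.4679 phi_2 = 0.4679
  0.4679 phi_1 + 1.3204 phi_2 = -0.2568
Solve by Cramer's rule:
  det = gamma(0)^2 - gamma(1)^2 = (1.3204)^2 - (0.4679)^2 = 1.74345616 - 0.21893041 = 1.52452575
  phi_hat_1 = [gamma(1) gamma(0) - gamma(1) gamma(2)] / det = [(0.4679)(1.3204) - (0.4679)(-0.2568)] / 1.52452575 = 0.73797188 / 1.52452575 = 0.4841
  phi_hat_2 = [gamma(0) gamma(2) - gamma(1)^2] / det = [(1.3204)(-0.2568) - (0.4679)^2] / 1.52452575 = -0.55800913 / 1.52452575 = -0.366
So phi_hat = [0.4841, -0.3660].
Therefore phi_hat_1 = 0.4841.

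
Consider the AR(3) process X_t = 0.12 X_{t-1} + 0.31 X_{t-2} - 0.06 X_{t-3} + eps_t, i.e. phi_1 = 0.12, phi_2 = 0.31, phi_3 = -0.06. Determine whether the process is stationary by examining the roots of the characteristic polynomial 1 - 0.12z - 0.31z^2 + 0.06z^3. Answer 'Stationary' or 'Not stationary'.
\text{Stationary}

The AR(p) characteristic polynomial is P(z) = 1 - 0.12z - 0.31z^2 + 0.06z^3.
Stationarity requires all roots to lie outside the unit circle, i.e. |z| > 1 for every root.
Degree 3: look for a simple real root z0 first, then factor out (1 - z/z0) and solve the remaining quadratic.
Testing z0 = 2: P(2) = 1 + (-0.12)(2) + (-0.31)(2)^2 + (0.06)(2)^3
  = 1 + (-0.24) + (-1.24) + (0.48) = 0.  So z_0 = 2 is a root, |z_0| = 2.
Divide out the factor (1 - 0.5 z) = (1 - z/z0) (since 1/z0 = 0.5):
  P(z) = (1 - 0.5 z)(1 + (0.38) z + (-0.12) z^2)
  [check: z-coef 0.38 - (0.5) = -0.12; z^2-coef -0.12 - (0.5)(0.38) = -0.31; z^3-coef -(0.5)(-0.12) = 0.06.]
Remaining roots from the quadratic factor 1 + (0.38) z + (-0.12) z^2:
  Set 1 + (0.38) z + (-0.12) z^2 = 0, i.e. a z^2 + b z + c = 0 with a = -0.12, b = 0.38, c = 1.
  Discriminant D = b^2 - 4ac = (0.38)^2 - 4*(-0.12)*1 = 0.1444 - (-0.48) = 0.6244.
  D >= 0, so the roots are real: z = (-b +/- sqrt(D)) / (2a) = (-0.38 +/- 0.79019) / (-0.24).
    z_1 = (-0.38 + 0.79019) / (-0.24) = -1.7091,   |z_1| = 1.7091.
    z_2 = (-0.38 - 0.79019) / (-0.24) = 4.8758,   |z_2| = 4.8758.
Moduli of all roots: 2.0000, 1.7091, 4.8758.
All moduli strictly greater than 1? Yes.
Verdict: Stationary.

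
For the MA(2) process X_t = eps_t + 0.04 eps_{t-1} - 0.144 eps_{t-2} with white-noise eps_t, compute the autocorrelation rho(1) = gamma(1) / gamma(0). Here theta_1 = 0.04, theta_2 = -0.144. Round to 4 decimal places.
\rho(1) = 0.0335

For an MA(q) process with theta_0 = 1, the autocovariance is
  gamma(k) = sigma^2 * sum_{i=0..q-k} theta_i * theta_{i+k},
and rho(k) = gamma(k) / gamma(0). Sigma^2 cancels.
  numerator   = (1)*(0.04) + (0.04)*(-0.144) = 0.03424.
  denominator = (1)^2 + (0.04)^2 + (-0.144)^2 = 1.022336.
  rho(1) = 0.03424 / 1.022336 = 0.0335.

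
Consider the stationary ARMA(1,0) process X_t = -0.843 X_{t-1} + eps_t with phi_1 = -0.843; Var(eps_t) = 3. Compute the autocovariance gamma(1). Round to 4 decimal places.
\gamma(1) = -8.7402

Multiply the model equation by X_{t-k} and take expectations. With theta_0 = psi_0 = 1 and psi_j the MA(infinity) weights, this gives
  gamma(k) - sum_i phi_i gamma(k-i) = c_k,
  c_k = sigma^2 * sum_{j=k..q} theta_j psi_{j-k}   (c_k = 0 for k > q),
using gamma(-m) = gamma(m).
Pure AR (q = 0): c_0 = sigma^2 = 3, c_k = 0 for k >= 1.
Equations for k = 0 and k = 1 (AR order 1):
  gamma(0) = phi_1 gamma(1) + c_0
  gamma(1) = phi_1 gamma(0) + c_1
Substituting the second into the first: gamma(0) (1 - phi_1^2) = c_0 + phi_1 c_1, so
  gamma(0) = c_0 / (1 - phi_1^2) = 3 / (1 - (-0.843)^2) = 3 / 0.289351 = 10.368031.
  gamma(1) = phi_1 gamma(0) = (-0.843)(10.368031) = -8.74025.
Therefore gamma(1) = -8.7402 (to 4 decimal places).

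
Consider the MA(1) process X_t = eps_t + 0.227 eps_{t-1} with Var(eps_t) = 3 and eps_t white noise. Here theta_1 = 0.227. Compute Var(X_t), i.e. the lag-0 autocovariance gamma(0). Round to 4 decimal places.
\gamma(0) = 3.1546

For an MA(q) process X_t = eps_t + sum_i theta_i eps_{t-i} with
Var(eps_t) = sigma^2, the variance is
  gamma(0) = sigma^2 * (1 + sum_i theta_i^2).
  sum_i theta_i^2 = (0.227)^2 = 0.051529.
  gamma(0) = 3 * (1 + 0.051529) = 3 * 1.051529 = 3.154587, which rounds to 3.1546.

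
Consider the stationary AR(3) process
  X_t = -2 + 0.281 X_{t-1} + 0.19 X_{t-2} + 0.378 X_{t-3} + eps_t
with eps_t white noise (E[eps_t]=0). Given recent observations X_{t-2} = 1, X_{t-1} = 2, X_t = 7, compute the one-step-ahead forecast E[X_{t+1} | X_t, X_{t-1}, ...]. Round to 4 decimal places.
E[X_{t+1} \mid \mathcal F_t] = 0.7250

For an AR(p) model X_t = c + sum_i phi_i X_{t-i} + eps_t, the
one-step-ahead conditional mean is
  E[X_{t+1} | X_t, ...] = c + sum_i phi_i X_{t+1-i}.
Substitute known values:
  E[X_{t+1} | ...] = -2 + (0.281) * (7) + (0.19) * (2) + (0.378) * (1)
                   = 0.7250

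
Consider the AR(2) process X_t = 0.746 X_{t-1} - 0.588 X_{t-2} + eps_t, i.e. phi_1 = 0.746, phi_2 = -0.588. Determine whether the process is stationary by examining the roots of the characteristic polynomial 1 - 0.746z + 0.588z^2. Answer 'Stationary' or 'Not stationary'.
\text{Stationary}

The AR(p) characteristic polynomial is P(z) = 1 - 0.746z + 0.588z^2.
Stationarity requires all roots to lie outside the unit circle, i.e. |z| > 1 for every root.
Set 1 + (-0.746) z + (0.588) z^2 = 0, i.e. a z^2 + b z + c = 0 with a = 0.588, b = -0.746, c = 1.
Discriminant D = b^2 - 4ac = (-0.746)^2 - 4*(0.588)*1 = 0.556516 - (2.352) = -1.795484.
D < 0, so the roots are the complex-conjugate pair z = (-b +/- i sqrt(-D)) / (2a) = 0.6344 +/- 1.1394i.
For a conjugate pair |z|^2 = z * conj(z) = (product of roots) = c/a = 1/(0.588) = 1.70068, so |z| = sqrt(1.70068) = 1.3041 for both roots.
Moduli of all roots: 1.3041, 1.3041.
All moduli strictly greater than 1? Yes.
Verdict: Stationary.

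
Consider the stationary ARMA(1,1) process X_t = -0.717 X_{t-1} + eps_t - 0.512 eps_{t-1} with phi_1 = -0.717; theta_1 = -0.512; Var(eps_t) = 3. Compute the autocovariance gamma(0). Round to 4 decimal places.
\gamma(0) = 12.3254

Multiply the model equation by X_{t-k} and take expectations. With theta_0 = psi_0 = 1 and psi_j the MA(infinity) weights, this gives
  gamma(k) - sum_i phi_i gamma(k-i) = c_k,
  c_k = sigma^2 * sum_{j=k..q} theta_j psi_{j-k}   (c_k = 0 for k > q),
using gamma(-m) = gamma(m).
psi-weights needed (psi_j = theta_j + sum_i phi_i psi_{j-i}):
  psi_1 = theta_1 + phi_1 = -0.512 + (-0.717) = -1.229
Right-hand sides:
  c_0 = sigma^2 (1 + theta_1 psi_1) = 3 * (1 + (-0.512)(-1.229)) = 3 * 1.629248 = 4.887744
  c_1 = sigma^2 theta_1 = 3 * (-0.512) = -1.536
  c_2 = 0
Equations for k = 0 and k = 1 (AR order 1):
  gamma(0) = phi_1 gamma(1) + c_0
  gamma(1) = phi_1 gamma(0) + c_1
Substituting the second into the first: gamma(0) (1 - phi_1^2) = c_0 + phi_1 c_1, so
  gamma(0) = (c_0 + phi_1 c_1) / (1 - phi_1^2) = (4.887744 + (-0.717)(-1.536)) / (1 - (-0.717)^2) = 5.989056 / 0.485911 = 12.325418.
Therefore gamma(0) = 12.3254 (to 4 decimal places).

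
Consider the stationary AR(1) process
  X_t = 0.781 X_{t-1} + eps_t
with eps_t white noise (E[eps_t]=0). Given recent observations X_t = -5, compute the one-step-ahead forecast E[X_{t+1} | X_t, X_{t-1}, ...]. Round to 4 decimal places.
E[X_{t+1} \mid \mathcal F_t] = -3.9050

For an AR(p) model X_t = c + sum_i phi_i X_{t-i} + eps_t, the
one-step-ahead conditional mean is
  E[X_{t+1} | X_t, ...] = c + sum_i phi_i X_{t+1-i}.
Substitute known values:
  E[X_{t+1} | ...] = (0.781) * (-5)
                   = -3.9050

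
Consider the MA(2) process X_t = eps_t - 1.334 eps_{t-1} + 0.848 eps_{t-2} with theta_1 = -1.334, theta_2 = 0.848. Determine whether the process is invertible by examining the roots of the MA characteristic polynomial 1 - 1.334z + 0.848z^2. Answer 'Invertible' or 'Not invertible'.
\text{Invertible}

The MA(q) characteristic polynomial is P(z) = 1 - 1.334z + 0.848z^2.
Invertibility requires all roots to lie outside the unit circle, i.e. |z| > 1 for every root.
Set 1 + (-1.334) z + (0.848) z^2 = 0, i.e. a z^2 + b z + c = 0 with a = 0.848, b = -1.334, c = 1.
Discriminant D = b^2 - 4ac = (-1.334)^2 - 4*(0.848)*1 = 1.779556 - (3.392) = -1.612444.
D < 0, so the roots are the complex-conjugate pair z = (-b +/- i sqrt(-D)) / (2a) = 0.7866 +/- 0.7487i.
For a conjugate pair |z|^2 = z * conj(z) = (product of roots) = c/a = 1/(0.848) = 1.179245, so |z| = sqrt(1.179245) = 1.0859 for both roots.
Moduli of all roots: 1.0859, 1.0859.
All moduli strictly greater than 1? Yes.
Verdict: Invertible.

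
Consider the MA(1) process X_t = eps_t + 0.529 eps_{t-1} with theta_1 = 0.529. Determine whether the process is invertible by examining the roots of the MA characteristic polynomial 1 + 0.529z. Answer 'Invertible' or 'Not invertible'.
\text{Invertible}

The MA(q) characteristic polynomial is P(z) = 1 + 0.529z.
Invertibility requires all roots to lie outside the unit circle, i.e. |z| > 1 for every root.
This is linear in z: 1 + (0.529) z = 0  =>  z = -1/(0.529) = -1.890359,  |z| = 1.890359.
Moduli of all roots: 1.8904.
All moduli strictly greater than 1? Yes.
Verdict: Invertible.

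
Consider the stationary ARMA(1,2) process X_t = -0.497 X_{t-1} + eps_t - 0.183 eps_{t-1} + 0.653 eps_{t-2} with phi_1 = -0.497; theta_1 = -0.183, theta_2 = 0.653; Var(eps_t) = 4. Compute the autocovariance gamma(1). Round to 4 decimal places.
\gamma(1) = -8.0080

Multiply the model equation by X_{t-k} and take expectations. With theta_0 = psi_0 = 1 and psi_j the MA(infinity) weights, this gives
  gamma(k) - sum_i phi_i gamma(k-i) = c_k,
  c_k = sigma^2 * sum_{j=k..q} theta_j psi_{j-k}   (c_k = 0 for k > q),
using gamma(-m) = gamma(m).
psi-weights needed (psi_j = theta_j + sum_i phi_i psi_{j-i}):
  psi_1 = theta_1 + phi_1 = -0.183 + (-0.497) = -0.68
  psi_2 = theta_2 + phi_1 psi_1 = 0.653 + (-0.497)(-0.68) = 0.99096
Right-hand sides:
  c_0 = sigma^2 (1 + theta_1 psi_1 + theta_2 psi_2) = 4 * (1 + (-0.183)(-0.68) + (0.653)(0.99096)) = 4 * 1.771537 = 7.086148
  c_1 = sigma^2 (theta_1 + theta_2 psi_1) = 4 * (-0.183 + (0.653)(-0.68)) = -2.50816
  c_2 = sigma^2 theta_2 = 4 * (0.653) = 2.612
Equations for k = 0 and k = 1 (AR order 1):
  gamma(0) = phi_1 gamma(1) + c_0
  gamma(1) = phi_1 gamma(0) + c_1
Substituting the second into the first: gamma(0) (1 - phi_1^2) = c_0 + phi_1 c_1, so
  gamma(0) = (c_0 + phi_1 c_1) / (1 - phi_1^2) = (7.086148 + (-0.497)(-2.50816)) / (1 - (-0.497)^2) = 8.332703 / 0.752991 = 11.066139.
  gamma(1) = phi_1 gamma(0) + c_1 = (-0.497)(11.066139) + (-2.50816) = -8.008031.
Therefore gamma(1) = -8.0080 (to 4 decimal places).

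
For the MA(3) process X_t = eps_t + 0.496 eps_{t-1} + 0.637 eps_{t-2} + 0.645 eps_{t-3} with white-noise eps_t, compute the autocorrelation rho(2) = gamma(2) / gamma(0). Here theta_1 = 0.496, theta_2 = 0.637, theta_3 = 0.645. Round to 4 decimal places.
\rho(2) = 0.4628

For an MA(q) process with theta_0 = 1, the autocovariance is
  gamma(k) = sigma^2 * sum_{i=0..q-k} theta_i * theta_{i+k},
and rho(k) = gamma(k) / gamma(0). Sigma^2 cancels.
  numerator   = (1)*(0.637) + (0.496)*(0.645) = 0.95692.
  denominator = (1)^2 + (0.496)^2 + (0.637)^2 + (0.645)^2 = 2.06781.
  rho(2) = 0.95692 / 2.06781 = 0.4628.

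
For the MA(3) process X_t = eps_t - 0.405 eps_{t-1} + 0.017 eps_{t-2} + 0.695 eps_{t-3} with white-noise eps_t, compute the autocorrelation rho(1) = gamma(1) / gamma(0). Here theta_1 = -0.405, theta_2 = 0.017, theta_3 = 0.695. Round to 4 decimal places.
\rho(1) = -0.2429

For an MA(q) process with theta_0 = 1, the autocovariance is
  gamma(k) = sigma^2 * sum_{i=0..q-k} theta_i * theta_{i+k},
and rho(k) = gamma(k) / gamma(0). Sigma^2 cancels.
  numerator   = (1)*(-0.405) + (-0.405)*(0.017) + (0.017)*(0.695) = -0.40007.
  denominator = (1)^2 + (-0.405)^2 + (0.017)^2 + (0.695)^2 = 1.647339.
  rho(1) = -0.40007 / 1.647339 = -0.2429.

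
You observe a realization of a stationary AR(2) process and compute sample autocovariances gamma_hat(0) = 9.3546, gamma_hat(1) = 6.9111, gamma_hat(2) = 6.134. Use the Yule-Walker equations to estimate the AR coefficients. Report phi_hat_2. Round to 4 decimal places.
\hat\phi_{2} = 0.2420

The Yule-Walker equations for an AR(p) process read, in matrix form,
  Gamma_p phi = r_p,   with   (Gamma_p)_{ij} = gamma(|i - j|),
                       (r_p)_i = gamma(i),   i,j = 1..p.
Substitute the sample gammas (Toeplitz matrix and right-hand side of size 2):
  Gamma_p = [[9.3546, 6.9111], [6.9111, 9.3546]]
  r_p     = [6.9111, 6.134]
Written out:
  9.3546 phi_1 + 6.9111 phi_2 = 6.9111
  6.9111 phi_1 + 9.3546 phi_2 = 6.134
Solve by Cramer's rule:
  det = gamma(0)^2 - gamma(1)^2 = (9.3546)^2 - (6.9111)^2 = 87.50854116 - 47.76330321 = 39.74523795
  phi_hat_1 = [gamma(1) gamma(0) - gamma(1) gamma(2)] / det = [(6.9111)(9.3546) - (6.9111)(6.134)] / 39.74523795 = 22.25788866 / 39.74523795 = 0.56
  phi_hat_2 = [gamma(0) gamma(2) - gamma(1)^2] / det = [(9.3546)(6.134) - (6.9111)^2] / 39.74523795 = 9.61781319 / 39.74523795 = 0.242
So phi_hat = [0.5600, 0.2420].
Therefore phi_hat_2 = 0.2420.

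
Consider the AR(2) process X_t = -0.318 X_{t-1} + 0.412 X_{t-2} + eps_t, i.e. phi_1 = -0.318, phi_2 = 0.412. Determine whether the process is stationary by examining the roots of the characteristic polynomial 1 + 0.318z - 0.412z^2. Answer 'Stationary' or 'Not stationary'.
\text{Stationary}

The AR(p) characteristic polynomial is P(z) = 1 + 0.318z - 0.412z^2.
Stationarity requires all roots to lie outside the unit circle, i.e. |z| > 1 for every root.
Set 1 + (0.318) z + (-0.412) z^2 = 0, i.e. a z^2 + b z + c = 0 with a = -0.412, b = 0.318, c = 1.
Discriminant D = b^2 - 4ac = (0.318)^2 - 4*(-0.412)*1 = 0.101124 - (-1.648) = 1.749124.
D >= 0, so the roots are real: z = (-b +/- sqrt(D)) / (2a) = (-0.318 +/- 1.322545) / (-0.824).
  z_1 = (-0.318 + 1.322545) / (-0.824) = -1.2191,   |z_1| = 1.2191.
  z_2 = (-0.318 - 1.322545) / (-0.824) = 1.991,   |z_2| = 1.991.
Moduli of all roots: 1.2191, 1.9910.
All moduli strictly greater than 1? Yes.
Verdict: Stationary.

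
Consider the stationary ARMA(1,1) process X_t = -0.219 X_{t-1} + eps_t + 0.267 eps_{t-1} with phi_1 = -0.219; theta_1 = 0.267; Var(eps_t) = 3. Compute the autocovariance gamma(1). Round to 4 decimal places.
\gamma(1) = 0.1424

Multiply the model equation by X_{t-k} and take expectations. With theta_0 = psi_0 = 1 and psi_j the MA(infinity) weights, this gives
  gamma(k) - sum_i phi_i gamma(k-i) = c_k,
  c_k = sigma^2 * sum_{j=k..q} theta_j psi_{j-k}   (c_k = 0 for k > q),
using gamma(-m) = gamma(m).
psi-weights needed (psi_j = theta_j + sum_i phi_i psi_{j-i}):
  psi_1 = theta_1 + phi_1 = 0.267 + (-0.219) = 0.048
Right-hand sides:
  c_0 = sigma^2 (1 + theta_1 psi_1) = 3 * (1 + (0.267)(0.048)) = 3 * 1.012816 = 3.038448
  c_1 = sigma^2 theta_1 = 3 * (0.267) = 0.801
  c_2 = 0
Equations for k = 0 and k = 1 (AR order 1):
  gamma(0) = phi_1 gamma(1) + c_0
  gamma(1) = phi_1 gamma(0) + c_1
Substituting the second into the first: gamma(0) (1 - phi_1^2) = c_0 + phi_1 c_1, so
  gamma(0) = (c_0 + phi_1 c_1) / (1 - phi_1^2) = (3.038448 + (-0.219)(0.801)) / (1 - (-0.219)^2) = 2.863029 / 0.952039 = 3.00726.
  gamma(1) = phi_1 gamma(0) + c_1 = (-0.219)(3.00726) + (0.801) = 0.14241.
Therefore gamma(1) = 0.1424 (to 4 decimal places).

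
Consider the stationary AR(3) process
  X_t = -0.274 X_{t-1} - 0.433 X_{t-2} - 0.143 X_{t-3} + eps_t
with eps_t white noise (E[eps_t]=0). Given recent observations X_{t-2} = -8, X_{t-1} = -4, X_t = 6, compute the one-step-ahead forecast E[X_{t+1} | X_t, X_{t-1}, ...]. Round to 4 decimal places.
E[X_{t+1} \mid \mathcal F_t] = 1.2320

For an AR(p) model X_t = c + sum_i phi_i X_{t-i} + eps_t, the
one-step-ahead conditional mean is
  E[X_{t+1} | X_t, ...] = c + sum_i phi_i X_{t+1-i}.
Substitute known values:
  E[X_{t+1} | ...] = (-0.274) * (6) + (-0.433) * (-4) + (-0.143) * (-8)
                   = 1.2320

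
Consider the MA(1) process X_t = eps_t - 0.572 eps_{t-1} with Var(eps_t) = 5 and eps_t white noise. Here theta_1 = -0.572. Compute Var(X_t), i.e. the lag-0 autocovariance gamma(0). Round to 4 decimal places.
\gamma(0) = 6.6359

For an MA(q) process X_t = eps_t + sum_i theta_i eps_{t-i} with
Var(eps_t) = sigma^2, the variance is
  gamma(0) = sigma^2 * (1 + sum_i theta_i^2).
  sum_i theta_i^2 = (-0.572)^2 = 0.327184.
  gamma(0) = 5 * (1 + 0.327184) = 5 * 1.327184 = 6.63592, which rounds to 6.6359.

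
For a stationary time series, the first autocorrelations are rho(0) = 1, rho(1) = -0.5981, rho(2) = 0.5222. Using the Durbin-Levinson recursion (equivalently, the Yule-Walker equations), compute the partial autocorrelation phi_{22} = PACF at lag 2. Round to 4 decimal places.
\phi_{22} = 0.2561

The PACF at lag k is phi_{kk}, the last component of the solution
to the Yule-Walker system G_k phi = r_k where
  (G_k)_{ij} = rho(|i - j|), (r_k)_i = rho(i), i,j = 1..k.
Equivalently, Durbin-Levinson gives phi_{kk} iteratively:
  phi_{11} = rho(1)
  phi_{kk} = [rho(k) - sum_{j=1..k-1} phi_{k-1,j} rho(k-j)]
            / [1 - sum_{j=1..k-1} phi_{k-1,j} rho(j)],
  phi_{k,j} = phi_{k-1,j} - phi_{kk} phi_{k-1,k-j},  j = 1..k-1.
Step k = 1:
  phi_11 = rho(1) = -0.5981.
Step k = 2:
  phi_22 = [rho(2) - phi_11 rho(1)] / [1 - phi_11 rho(1)] = [0.5222 - (-0.5981)(-0.5981)] / [1 - (-0.5981)(-0.5981)]
         = 0.16447639 / 0.64227639 = 0.2561.
Therefore phi_{22} = 0.2561.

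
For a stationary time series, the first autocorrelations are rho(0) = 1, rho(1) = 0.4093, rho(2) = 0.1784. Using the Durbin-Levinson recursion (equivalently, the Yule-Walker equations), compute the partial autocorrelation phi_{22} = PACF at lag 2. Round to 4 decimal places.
\phi_{22} = 0.0131

The PACF at lag k is phi_{kk}, the last component of the solution
to the Yule-Walker system G_k phi = r_k where
  (G_k)_{ij} = rho(|i - j|), (r_k)_i = rho(i), i,j = 1..k.
Equivalently, Durbin-Levinson gives phi_{kk} iteratively:
  phi_{11} = rho(1)
  phi_{kk} = [rho(k) - sum_{j=1..k-1} phi_{k-1,j} rho(k-j)]
            / [1 - sum_{j=1..k-1} phi_{k-1,j} rho(j)],
  phi_{k,j} = phi_{k-1,j} - phi_{kk} phi_{k-1,k-j},  j = 1..k-1.
Step k = 1:
  phi_11 = rho(1) = 0.4093.
Step k = 2:
  phi_22 = [rho(2) - phi_11 rho(1)] / [1 - phi_11 rho(1)] = [0.1784 - (0.4093)(0.4093)] / [1 - (0.4093)(0.4093)]
         = 0.01087351 / 0.83247351 = 0.0131.
Therefore phi_{22} = 0.0131.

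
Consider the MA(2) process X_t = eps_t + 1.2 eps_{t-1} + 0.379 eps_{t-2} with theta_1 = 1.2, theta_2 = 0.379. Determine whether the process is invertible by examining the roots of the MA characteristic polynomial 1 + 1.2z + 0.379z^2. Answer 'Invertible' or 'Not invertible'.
\text{Invertible}

The MA(q) characteristic polynomial is P(z) = 1 + 1.2z + 0.379z^2.
Invertibility requires all roots to lie outside the unit circle, i.e. |z| > 1 for every root.
Set 1 + (1.2) z + (0.379) z^2 = 0, i.e. a z^2 + b z + c = 0 with a = 0.379, b = 1.2, c = 1.
Discriminant D = b^2 - 4ac = (1.2)^2 - 4*(0.379)*1 = 1.44 - (1.516) = -0.076.
D < 0, so the roots are the complex-conjugate pair z = (-b +/- i sqrt(-D)) / (2a) = -1.5831 +/- 0.3637i.
For a conjugate pair |z|^2 = z * conj(z) = (product of roots) = c/a = 1/(0.379) = 2.638522, so |z| = sqrt(2.638522) = 1.6244 for both roots.
Moduli of all roots: 1.6244, 1.6244.
All moduli strictly greater than 1? Yes.
Verdict: Invertible.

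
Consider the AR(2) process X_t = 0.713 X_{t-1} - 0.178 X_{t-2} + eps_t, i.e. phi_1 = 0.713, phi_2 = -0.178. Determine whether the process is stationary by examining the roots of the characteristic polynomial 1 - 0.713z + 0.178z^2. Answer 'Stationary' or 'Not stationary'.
\text{Stationary}

The AR(p) characteristic polynomial is P(z) = 1 - 0.713z + 0.178z^2.
Stationarity requires all roots to lie outside the unit circle, i.e. |z| > 1 for every root.
Set 1 + (-0.713) z + (0.178) z^2 = 0, i.e. a z^2 + b z + c = 0 with a = 0.178, b = -0.713, c = 1.
Discriminant D = b^2 - 4ac = (-0.713)^2 - 4*(0.178)*1 = 0.508369 - (0.712) = -0.203631.
D < 0, so the roots are the complex-conjugate pair z = (-b +/- i sqrt(-D)) / (2a) = 2.0028 +/- 1.2676i.
For a conjugate pair |z|^2 = z * conj(z) = (product of roots) = c/a = 1/(0.178) = 5.617978, so |z| = sqrt(5.617978) = 2.3702 for both roots.
Moduli of all roots: 2.3702, 2.3702.
All moduli strictly greater than 1? Yes.
Verdict: Stationary.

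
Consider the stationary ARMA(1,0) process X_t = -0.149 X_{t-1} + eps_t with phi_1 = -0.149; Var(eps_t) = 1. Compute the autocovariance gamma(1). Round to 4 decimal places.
\gamma(1) = -0.1524

Multiply the model equation by X_{t-k} and take expectations. With theta_0 = psi_0 = 1 and psi_j the MA(infinity) weights, this gives
  gamma(k) - sum_i phi_i gamma(k-i) = c_k,
  c_k = sigma^2 * sum_{j=k..q} theta_j psi_{j-k}   (c_k = 0 for k > q),
using gamma(-m) = gamma(m).
Pure AR (q = 0): c_0 = sigma^2 = 1, c_k = 0 for k >= 1.
Equations for k = 0 and k = 1 (AR order 1):
  gamma(0) = phi_1 gamma(1) + c_0
  gamma(1) = phi_1 gamma(0) + c_1
Substituting the second into the first: gamma(0) (1 - phi_1^2) = c_0 + phi_1 c_1, so
  gamma(0) = c_0 / (1 - phi_1^2) = 1 / (1 - (-0.149)^2) = 1 / 0.977799 = 1.022705.
  gamma(1) = phi_1 gamma(0) = (-0.149)(1.022705) = -0.152383.
Therefore gamma(1) = -0.1524 (to 4 decimal places).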